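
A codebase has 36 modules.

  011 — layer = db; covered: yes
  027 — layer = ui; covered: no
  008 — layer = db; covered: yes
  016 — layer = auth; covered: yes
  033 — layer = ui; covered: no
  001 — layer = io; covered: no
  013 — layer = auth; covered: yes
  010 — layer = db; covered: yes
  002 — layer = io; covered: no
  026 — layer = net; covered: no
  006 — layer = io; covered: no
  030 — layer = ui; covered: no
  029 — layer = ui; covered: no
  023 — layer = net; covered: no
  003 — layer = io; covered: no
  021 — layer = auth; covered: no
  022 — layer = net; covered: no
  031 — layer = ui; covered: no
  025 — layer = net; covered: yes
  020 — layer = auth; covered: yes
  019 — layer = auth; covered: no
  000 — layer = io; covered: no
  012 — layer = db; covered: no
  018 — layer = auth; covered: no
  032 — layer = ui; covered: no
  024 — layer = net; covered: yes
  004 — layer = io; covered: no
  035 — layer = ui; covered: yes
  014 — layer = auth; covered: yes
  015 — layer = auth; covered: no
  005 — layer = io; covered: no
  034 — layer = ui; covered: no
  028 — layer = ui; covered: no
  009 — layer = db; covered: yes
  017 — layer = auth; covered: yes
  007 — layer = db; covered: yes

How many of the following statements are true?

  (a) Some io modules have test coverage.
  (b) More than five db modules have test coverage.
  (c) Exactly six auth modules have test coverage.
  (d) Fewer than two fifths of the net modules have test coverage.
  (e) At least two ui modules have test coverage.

(a) io: |A| = 7, |A ∩ B| = 0; needs A ∩ B ≠ ∅ (|A ∩ B| ≥ 1) — false.
(b) db: |A| = 6, |A ∩ B| = 5; needs |A ∩ B| > 5 — false.
(c) auth: |A| = 9, |A ∩ B| = 5; needs |A ∩ B| = 6 — false.
(d) net: |A| = 5, |A ∩ B| = 2; needs |A ∩ B| / |A| < 2/5 — false.
(e) ui: |A| = 9, |A ∩ B| = 1; needs |A ∩ B| ≥ 2 — false.

0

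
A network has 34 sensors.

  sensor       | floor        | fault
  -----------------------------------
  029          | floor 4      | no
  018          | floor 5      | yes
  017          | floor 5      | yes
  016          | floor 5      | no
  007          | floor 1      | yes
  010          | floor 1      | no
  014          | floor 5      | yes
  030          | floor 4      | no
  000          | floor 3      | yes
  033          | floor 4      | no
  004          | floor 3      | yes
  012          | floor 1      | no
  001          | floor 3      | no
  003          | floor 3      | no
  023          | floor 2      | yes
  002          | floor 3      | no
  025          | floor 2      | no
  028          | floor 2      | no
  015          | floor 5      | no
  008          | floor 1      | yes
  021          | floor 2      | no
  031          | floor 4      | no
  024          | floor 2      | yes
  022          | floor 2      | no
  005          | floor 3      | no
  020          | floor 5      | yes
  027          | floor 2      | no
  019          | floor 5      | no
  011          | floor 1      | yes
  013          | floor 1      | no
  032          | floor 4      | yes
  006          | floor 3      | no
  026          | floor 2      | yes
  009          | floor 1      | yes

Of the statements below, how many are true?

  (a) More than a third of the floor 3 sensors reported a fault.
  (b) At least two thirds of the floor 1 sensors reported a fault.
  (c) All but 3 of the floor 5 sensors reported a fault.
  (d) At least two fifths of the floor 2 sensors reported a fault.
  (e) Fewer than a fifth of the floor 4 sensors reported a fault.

1

(a) floor 3: |A| = 7, |A ∩ B| = 2; needs |A ∩ B| / |A| > 1/3 — false.
(b) floor 1: |A| = 7, |A ∩ B| = 4; needs |A ∩ B| / |A| ≥ 2/3 — false.
(c) floor 5: |A| = 7, |A ∩ B| = 4; needs |A ∖ B| = 3 — true.
(d) floor 2: |A| = 8, |A ∩ B| = 3; needs |A ∩ B| / |A| ≥ 2/5 — false.
(e) floor 4: |A| = 5, |A ∩ B| = 1; needs |A ∩ B| / |A| < 1/5 — false.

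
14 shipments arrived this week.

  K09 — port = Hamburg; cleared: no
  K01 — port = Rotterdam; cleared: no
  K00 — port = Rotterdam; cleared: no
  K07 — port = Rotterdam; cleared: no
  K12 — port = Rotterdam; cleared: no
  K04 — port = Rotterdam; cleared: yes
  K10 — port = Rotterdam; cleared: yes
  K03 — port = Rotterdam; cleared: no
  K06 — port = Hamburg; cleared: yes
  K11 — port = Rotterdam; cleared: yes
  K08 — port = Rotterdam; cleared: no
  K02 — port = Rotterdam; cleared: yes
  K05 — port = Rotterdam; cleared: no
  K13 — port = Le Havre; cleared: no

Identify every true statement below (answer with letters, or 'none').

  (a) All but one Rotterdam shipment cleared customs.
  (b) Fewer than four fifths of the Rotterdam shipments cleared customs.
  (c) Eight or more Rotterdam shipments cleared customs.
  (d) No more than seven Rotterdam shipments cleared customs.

|A| = 11, |A ∩ B| = 4, |A ∖ B| = 7.
(a) |A ∖ B| = 1: fails.
(b) |A ∩ B| / |A| < 4/5: holds.
(c) |A ∩ B| ≥ 8: fails.
(d) |A ∩ B| ≤ 7: holds.

(b), (d)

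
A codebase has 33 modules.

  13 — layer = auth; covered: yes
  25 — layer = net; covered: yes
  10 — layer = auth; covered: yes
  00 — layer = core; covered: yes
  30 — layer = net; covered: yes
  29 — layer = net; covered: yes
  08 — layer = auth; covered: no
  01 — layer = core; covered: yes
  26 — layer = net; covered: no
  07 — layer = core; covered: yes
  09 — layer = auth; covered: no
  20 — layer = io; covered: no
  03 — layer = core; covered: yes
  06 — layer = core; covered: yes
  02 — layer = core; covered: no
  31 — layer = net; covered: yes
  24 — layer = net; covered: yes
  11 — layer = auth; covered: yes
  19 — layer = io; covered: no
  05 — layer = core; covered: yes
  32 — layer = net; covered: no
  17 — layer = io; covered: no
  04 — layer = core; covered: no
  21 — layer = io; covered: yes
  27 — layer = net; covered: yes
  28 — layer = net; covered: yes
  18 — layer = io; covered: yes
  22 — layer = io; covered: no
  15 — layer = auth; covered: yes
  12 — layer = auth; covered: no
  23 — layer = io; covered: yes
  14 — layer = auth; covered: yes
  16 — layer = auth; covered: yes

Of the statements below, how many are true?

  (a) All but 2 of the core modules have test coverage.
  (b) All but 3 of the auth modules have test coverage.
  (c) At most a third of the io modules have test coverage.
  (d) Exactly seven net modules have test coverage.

(a) core: |A| = 8, |A ∩ B| = 6; needs |A ∖ B| = 2 — true.
(b) auth: |A| = 9, |A ∩ B| = 6; needs |A ∖ B| = 3 — true.
(c) io: |A| = 7, |A ∩ B| = 3; needs |A ∩ B| / |A| ≤ 1/3 — false.
(d) net: |A| = 9, |A ∩ B| = 7; needs |A ∩ B| = 7 — true.

3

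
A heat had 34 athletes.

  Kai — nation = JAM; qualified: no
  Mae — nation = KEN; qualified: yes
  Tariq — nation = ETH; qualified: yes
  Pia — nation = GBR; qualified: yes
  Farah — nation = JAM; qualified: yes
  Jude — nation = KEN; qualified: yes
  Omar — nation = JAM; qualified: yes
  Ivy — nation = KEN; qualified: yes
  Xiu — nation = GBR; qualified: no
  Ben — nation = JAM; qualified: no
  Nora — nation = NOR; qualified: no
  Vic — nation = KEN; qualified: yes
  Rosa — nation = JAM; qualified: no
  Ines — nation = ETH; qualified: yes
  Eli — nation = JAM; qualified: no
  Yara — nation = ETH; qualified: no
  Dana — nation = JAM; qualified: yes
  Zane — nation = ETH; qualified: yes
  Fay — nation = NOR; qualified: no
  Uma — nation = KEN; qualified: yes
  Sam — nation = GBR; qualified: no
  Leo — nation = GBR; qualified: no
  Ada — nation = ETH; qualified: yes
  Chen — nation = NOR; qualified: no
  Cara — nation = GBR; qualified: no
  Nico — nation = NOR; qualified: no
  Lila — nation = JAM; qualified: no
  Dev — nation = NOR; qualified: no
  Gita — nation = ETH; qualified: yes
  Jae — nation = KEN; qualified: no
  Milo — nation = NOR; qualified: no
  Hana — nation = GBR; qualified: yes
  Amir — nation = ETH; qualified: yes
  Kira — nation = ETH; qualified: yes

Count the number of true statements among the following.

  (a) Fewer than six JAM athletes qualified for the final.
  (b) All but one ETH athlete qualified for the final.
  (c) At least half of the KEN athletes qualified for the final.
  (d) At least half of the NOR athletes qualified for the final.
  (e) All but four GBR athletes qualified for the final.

(a) JAM: |A| = 8, |A ∩ B| = 3; needs |A ∩ B| < 6 — true.
(b) ETH: |A| = 8, |A ∩ B| = 7; needs |A ∖ B| = 1 — true.
(c) KEN: |A| = 6, |A ∩ B| = 5; needs |A ∩ B| ≥ |A ∖ B| — true.
(d) NOR: |A| = 6, |A ∩ B| = 0; needs |A ∩ B| ≥ |A ∖ B| — false.
(e) GBR: |A| = 6, |A ∩ B| = 2; needs |A ∖ B| = 4 — true.

4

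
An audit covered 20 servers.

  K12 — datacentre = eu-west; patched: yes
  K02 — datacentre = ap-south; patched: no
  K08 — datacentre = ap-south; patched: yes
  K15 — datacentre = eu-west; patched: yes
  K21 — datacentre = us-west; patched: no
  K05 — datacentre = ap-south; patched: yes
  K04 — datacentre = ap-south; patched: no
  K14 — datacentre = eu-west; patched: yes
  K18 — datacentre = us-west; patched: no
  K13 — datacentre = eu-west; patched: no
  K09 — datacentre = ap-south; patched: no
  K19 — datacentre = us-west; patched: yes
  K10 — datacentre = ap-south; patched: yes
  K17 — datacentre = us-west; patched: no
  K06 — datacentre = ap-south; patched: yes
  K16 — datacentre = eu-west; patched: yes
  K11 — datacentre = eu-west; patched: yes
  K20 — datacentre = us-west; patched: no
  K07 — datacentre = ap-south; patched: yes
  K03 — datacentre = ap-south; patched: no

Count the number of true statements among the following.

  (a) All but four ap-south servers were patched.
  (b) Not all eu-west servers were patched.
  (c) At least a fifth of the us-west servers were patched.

(a) ap-south: |A| = 9, |A ∩ B| = 5; needs |A ∖ B| = 4 — true.
(b) eu-west: |A| = 6, |A ∩ B| = 5; needs A ⊄ B (|A ∖ B| ≥ 1) — true.
(c) us-west: |A| = 5, |A ∩ B| = 1; needs |A ∩ B| / |A| ≥ 1/5 — true.

3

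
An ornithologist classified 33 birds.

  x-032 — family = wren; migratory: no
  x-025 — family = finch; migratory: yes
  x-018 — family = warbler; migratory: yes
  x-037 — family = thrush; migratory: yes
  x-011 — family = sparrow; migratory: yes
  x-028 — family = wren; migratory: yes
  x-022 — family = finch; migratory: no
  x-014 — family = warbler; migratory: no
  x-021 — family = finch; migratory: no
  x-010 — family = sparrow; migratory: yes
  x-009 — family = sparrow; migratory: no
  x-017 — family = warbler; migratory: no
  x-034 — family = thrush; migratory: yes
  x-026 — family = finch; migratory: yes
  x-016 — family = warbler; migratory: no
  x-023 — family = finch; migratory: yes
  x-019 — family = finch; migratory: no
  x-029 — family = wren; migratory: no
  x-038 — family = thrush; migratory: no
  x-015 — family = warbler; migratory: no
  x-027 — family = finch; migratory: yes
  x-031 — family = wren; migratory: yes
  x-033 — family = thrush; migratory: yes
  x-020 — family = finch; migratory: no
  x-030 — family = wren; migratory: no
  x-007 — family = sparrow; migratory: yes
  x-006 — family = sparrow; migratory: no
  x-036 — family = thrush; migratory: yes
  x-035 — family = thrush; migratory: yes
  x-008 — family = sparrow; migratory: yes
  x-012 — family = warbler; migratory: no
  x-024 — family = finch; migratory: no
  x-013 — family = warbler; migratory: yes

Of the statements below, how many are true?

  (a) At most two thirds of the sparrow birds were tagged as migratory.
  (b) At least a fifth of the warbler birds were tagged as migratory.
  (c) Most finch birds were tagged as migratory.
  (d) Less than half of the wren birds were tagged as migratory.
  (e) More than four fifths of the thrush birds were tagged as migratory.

4

(a) sparrow: |A| = 6, |A ∩ B| = 4; needs |A ∩ B| / |A| ≤ 2/3 — true.
(b) warbler: |A| = 7, |A ∩ B| = 2; needs |A ∩ B| / |A| ≥ 1/5 — true.
(c) finch: |A| = 9, |A ∩ B| = 4; needs |A ∩ B| > |A ∖ B| — false.
(d) wren: |A| = 5, |A ∩ B| = 2; needs |A ∩ B| < |A ∖ B| — true.
(e) thrush: |A| = 6, |A ∩ B| = 5; needs |A ∩ B| / |A| > 4/5 — true.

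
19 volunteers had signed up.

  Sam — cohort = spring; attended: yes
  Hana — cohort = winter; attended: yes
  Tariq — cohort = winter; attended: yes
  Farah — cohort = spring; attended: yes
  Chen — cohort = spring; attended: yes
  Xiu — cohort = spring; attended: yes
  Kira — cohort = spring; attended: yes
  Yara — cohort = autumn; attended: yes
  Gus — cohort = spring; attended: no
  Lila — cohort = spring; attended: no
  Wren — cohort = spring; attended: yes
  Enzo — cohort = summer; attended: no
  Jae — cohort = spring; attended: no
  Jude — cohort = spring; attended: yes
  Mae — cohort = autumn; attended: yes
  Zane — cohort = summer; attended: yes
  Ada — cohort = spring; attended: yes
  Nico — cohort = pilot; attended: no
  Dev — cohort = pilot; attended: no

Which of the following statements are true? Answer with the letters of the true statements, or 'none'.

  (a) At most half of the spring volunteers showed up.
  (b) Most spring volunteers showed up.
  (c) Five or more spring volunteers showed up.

|A| = 11, |A ∩ B| = 8, |A ∖ B| = 3.
(a) |A ∩ B| ≤ |A ∖ B|: fails.
(b) |A ∩ B| > |A ∖ B|: holds.
(c) |A ∩ B| ≥ 5: holds.

(b), (c)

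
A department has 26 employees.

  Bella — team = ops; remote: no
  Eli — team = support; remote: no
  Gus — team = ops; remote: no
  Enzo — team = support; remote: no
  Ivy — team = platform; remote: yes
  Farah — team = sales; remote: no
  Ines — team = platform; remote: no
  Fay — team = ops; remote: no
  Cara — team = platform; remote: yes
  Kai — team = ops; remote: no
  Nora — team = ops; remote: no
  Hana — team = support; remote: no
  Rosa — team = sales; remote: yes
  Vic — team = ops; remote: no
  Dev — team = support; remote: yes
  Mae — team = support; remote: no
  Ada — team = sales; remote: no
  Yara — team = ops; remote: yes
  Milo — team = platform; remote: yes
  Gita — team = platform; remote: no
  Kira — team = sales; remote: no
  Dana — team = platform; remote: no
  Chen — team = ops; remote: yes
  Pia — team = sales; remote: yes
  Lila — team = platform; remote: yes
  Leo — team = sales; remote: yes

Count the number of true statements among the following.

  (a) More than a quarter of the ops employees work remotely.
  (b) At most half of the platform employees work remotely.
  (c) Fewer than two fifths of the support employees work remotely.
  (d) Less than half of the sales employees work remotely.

1

(a) ops: |A| = 8, |A ∩ B| = 2; needs |A ∩ B| / |A| > 1/4 — false.
(b) platform: |A| = 7, |A ∩ B| = 4; needs |A ∩ B| ≤ |A ∖ B| — false.
(c) support: |A| = 5, |A ∩ B| = 1; needs |A ∩ B| / |A| < 2/5 — true.
(d) sales: |A| = 6, |A ∩ B| = 3; needs |A ∩ B| < |A ∖ B| — false.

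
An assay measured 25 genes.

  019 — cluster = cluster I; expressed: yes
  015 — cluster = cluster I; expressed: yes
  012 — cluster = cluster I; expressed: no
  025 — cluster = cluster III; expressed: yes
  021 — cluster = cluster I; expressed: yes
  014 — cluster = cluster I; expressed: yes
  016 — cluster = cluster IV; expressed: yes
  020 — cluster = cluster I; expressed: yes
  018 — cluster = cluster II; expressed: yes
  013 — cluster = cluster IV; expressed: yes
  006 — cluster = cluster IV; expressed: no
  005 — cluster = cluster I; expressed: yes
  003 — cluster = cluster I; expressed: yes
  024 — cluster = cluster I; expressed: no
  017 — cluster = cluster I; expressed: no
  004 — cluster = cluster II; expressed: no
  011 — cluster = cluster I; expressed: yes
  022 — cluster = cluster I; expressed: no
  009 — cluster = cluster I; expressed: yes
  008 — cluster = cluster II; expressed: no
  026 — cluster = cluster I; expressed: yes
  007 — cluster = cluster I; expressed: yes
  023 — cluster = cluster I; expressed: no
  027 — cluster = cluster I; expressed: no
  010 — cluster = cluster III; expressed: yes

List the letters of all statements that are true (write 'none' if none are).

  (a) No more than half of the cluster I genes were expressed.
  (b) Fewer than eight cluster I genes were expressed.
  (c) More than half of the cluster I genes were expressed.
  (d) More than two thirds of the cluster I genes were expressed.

(c)

|A| = 17, |A ∩ B| = 11, |A ∖ B| = 6.
(a) |A ∩ B| ≤ |A ∖ B|: fails.
(b) |A ∩ B| < 8: fails.
(c) |A ∩ B| > |A ∖ B|: holds.
(d) |A ∩ B| / |A| > 2/3: fails.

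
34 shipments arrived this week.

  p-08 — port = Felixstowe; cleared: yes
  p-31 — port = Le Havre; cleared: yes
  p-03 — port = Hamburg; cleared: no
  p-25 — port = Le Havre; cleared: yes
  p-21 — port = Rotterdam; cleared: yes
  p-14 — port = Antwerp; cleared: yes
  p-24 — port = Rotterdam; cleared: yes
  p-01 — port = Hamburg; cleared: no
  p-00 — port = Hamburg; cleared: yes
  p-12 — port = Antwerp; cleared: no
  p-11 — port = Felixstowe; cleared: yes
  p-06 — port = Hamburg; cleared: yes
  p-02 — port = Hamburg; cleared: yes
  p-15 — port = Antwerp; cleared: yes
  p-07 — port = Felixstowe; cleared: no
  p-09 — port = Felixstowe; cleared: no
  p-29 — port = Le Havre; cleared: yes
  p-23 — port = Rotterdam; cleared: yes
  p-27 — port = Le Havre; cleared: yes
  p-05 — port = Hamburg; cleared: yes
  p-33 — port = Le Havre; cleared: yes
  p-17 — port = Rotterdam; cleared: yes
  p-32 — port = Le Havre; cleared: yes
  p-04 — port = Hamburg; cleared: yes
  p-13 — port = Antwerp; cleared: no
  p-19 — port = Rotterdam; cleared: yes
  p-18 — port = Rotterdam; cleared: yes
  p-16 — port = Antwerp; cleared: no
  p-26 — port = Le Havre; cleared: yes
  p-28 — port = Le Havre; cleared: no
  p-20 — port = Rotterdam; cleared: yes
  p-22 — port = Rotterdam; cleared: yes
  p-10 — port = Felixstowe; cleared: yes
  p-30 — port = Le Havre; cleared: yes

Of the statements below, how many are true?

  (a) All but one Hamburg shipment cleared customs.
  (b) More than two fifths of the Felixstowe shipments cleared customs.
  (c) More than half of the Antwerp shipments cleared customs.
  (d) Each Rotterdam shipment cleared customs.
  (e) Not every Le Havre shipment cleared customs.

3

(a) Hamburg: |A| = 7, |A ∩ B| = 5; needs |A ∖ B| = 1 — false.
(b) Felixstowe: |A| = 5, |A ∩ B| = 3; needs |A ∩ B| / |A| > 2/5 — true.
(c) Antwerp: |A| = 5, |A ∩ B| = 2; needs |A ∩ B| > |A ∖ B| — false.
(d) Rotterdam: |A| = 8, |A ∩ B| = 8; needs A ⊆ B, i.e. every element of A is in B (|A ∖ B| = 0) — true.
(e) Le Havre: |A| = 9, |A ∩ B| = 8; needs A ⊄ B (|A ∖ B| ≥ 1) — true.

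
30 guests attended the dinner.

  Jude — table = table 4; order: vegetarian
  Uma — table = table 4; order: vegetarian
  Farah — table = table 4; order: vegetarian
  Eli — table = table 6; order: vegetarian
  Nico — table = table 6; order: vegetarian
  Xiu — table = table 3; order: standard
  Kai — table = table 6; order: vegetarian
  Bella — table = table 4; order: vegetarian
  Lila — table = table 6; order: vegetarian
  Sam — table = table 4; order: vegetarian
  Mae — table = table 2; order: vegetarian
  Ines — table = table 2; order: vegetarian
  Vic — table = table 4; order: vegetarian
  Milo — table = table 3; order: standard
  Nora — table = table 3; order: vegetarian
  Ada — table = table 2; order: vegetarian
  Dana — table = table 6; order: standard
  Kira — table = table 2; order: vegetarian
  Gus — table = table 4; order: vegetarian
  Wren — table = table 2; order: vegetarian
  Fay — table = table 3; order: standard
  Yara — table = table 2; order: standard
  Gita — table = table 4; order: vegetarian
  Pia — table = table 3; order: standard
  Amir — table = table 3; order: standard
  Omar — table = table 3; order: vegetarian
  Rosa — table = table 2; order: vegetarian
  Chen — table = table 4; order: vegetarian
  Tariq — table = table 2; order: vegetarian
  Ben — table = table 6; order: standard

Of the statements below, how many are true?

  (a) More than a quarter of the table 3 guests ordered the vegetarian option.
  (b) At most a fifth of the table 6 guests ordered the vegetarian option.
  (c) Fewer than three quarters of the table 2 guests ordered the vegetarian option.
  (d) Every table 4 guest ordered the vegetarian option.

2

(a) table 3: |A| = 7, |A ∩ B| = 2; needs |A ∩ B| / |A| > 1/4 — true.
(b) table 6: |A| = 6, |A ∩ B| = 4; needs |A ∩ B| / |A| ≤ 1/5 — false.
(c) table 2: |A| = 8, |A ∩ B| = 7; needs |A ∩ B| / |A| < 3/4 — false.
(d) table 4: |A| = 9, |A ∩ B| = 9; needs A ⊆ B, i.e. every element of A is in B (|A ∖ B| = 0) — true.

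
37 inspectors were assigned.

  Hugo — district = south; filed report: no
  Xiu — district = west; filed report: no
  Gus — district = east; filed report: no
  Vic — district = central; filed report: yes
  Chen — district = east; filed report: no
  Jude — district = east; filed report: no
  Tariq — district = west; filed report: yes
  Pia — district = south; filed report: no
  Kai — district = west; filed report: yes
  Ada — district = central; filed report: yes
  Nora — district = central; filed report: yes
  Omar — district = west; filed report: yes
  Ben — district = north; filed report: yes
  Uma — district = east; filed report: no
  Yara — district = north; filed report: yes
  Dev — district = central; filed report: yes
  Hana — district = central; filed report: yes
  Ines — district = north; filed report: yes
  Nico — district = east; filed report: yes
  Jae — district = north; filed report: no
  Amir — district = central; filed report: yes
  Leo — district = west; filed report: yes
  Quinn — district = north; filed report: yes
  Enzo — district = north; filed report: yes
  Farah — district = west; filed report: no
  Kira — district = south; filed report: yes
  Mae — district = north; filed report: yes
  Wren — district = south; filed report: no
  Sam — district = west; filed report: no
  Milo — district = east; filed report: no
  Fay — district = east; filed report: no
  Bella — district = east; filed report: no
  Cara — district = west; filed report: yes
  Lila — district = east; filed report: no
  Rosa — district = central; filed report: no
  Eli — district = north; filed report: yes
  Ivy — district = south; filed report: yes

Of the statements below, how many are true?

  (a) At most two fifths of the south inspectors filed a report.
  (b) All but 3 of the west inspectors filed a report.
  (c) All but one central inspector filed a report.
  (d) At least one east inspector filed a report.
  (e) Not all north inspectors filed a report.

(a) south: |A| = 5, |A ∩ B| = 2; needs |A ∩ B| / |A| ≤ 2/5 — true.
(b) west: |A| = 8, |A ∩ B| = 5; needs |A ∖ B| = 3 — true.
(c) central: |A| = 7, |A ∩ B| = 6; needs |A ∖ B| = 1 — true.
(d) east: |A| = 9, |A ∩ B| = 1; needs A ∩ B ≠ ∅ (|A ∩ B| ≥ 1) — true.
(e) north: |A| = 8, |A ∩ B| = 7; needs A ⊄ B (|A ∖ B| ≥ 1) — true.

5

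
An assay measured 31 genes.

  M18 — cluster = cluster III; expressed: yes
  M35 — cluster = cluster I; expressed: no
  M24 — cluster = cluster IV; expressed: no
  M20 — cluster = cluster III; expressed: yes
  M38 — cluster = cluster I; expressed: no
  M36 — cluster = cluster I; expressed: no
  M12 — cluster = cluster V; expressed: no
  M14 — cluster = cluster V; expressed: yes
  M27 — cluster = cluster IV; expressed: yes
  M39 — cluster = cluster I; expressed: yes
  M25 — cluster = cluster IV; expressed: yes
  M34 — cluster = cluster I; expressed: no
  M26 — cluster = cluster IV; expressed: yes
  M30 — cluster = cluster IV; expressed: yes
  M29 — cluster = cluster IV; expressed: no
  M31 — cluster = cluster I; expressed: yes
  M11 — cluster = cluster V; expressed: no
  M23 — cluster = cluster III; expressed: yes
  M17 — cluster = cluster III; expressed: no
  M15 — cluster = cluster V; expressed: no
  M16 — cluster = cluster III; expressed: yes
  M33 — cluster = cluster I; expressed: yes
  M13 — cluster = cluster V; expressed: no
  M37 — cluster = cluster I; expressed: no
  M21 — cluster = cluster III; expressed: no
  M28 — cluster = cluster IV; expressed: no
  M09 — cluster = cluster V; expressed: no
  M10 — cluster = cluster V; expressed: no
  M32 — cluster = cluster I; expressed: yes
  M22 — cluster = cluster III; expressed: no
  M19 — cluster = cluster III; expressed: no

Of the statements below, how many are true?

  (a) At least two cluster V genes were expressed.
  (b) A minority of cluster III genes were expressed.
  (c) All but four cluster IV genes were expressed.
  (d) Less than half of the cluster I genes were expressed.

1

(a) cluster V: |A| = 7, |A ∩ B| = 1; needs |A ∩ B| ≥ 2 — false.
(b) cluster III: |A| = 8, |A ∩ B| = 4; needs |A ∩ B| < |A ∖ B| — false.
(c) cluster IV: |A| = 7, |A ∩ B| = 4; needs |A ∖ B| = 4 — false.
(d) cluster I: |A| = 9, |A ∩ B| = 4; needs |A ∩ B| < |A ∖ B| — true.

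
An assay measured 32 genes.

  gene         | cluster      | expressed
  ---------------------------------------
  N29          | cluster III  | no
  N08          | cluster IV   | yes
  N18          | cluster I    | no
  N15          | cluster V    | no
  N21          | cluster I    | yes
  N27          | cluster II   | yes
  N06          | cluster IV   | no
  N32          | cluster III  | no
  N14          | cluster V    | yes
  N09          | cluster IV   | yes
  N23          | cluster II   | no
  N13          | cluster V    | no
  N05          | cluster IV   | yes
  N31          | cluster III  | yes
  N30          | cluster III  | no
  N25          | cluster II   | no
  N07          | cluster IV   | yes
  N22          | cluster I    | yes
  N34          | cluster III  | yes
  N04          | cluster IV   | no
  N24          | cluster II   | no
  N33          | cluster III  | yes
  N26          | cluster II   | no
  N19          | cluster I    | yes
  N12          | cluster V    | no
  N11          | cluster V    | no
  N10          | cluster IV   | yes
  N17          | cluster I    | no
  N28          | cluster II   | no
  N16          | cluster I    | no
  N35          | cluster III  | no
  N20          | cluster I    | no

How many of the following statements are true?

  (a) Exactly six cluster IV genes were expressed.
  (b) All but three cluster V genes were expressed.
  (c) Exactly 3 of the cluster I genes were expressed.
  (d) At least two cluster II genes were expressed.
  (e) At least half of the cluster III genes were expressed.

(a) cluster IV: |A| = 7, |A ∩ B| = 5; needs |A ∩ B| = 6 — false.
(b) cluster V: |A| = 5, |A ∩ B| = 1; needs |A ∖ B| = 3 — false.
(c) cluster I: |A| = 7, |A ∩ B| = 3; needs |A ∩ B| = 3 — true.
(d) cluster II: |A| = 6, |A ∩ B| = 1; needs |A ∩ B| ≥ 2 — false.
(e) cluster III: |A| = 7, |A ∩ B| = 3; needs |A ∩ B| ≥ |A ∖ B| — false.

1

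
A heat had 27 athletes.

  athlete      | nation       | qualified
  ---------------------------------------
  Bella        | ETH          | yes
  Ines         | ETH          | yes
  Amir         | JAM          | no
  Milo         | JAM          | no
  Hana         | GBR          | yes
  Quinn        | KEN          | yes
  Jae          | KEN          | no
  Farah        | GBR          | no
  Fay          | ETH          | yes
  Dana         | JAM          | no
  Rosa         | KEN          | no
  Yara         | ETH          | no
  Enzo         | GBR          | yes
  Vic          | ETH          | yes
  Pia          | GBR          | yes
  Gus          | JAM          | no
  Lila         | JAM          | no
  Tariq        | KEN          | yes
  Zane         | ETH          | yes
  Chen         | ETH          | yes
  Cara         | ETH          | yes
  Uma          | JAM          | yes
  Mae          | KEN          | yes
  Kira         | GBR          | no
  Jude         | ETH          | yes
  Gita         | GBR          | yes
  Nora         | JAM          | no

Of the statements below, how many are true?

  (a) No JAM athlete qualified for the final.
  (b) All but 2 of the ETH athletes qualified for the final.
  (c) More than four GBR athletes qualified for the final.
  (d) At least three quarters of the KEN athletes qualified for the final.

(a) JAM: |A| = 7, |A ∩ B| = 1; needs A ∩ B = ∅ (|A ∩ B| = 0) — false.
(b) ETH: |A| = 9, |A ∩ B| = 8; needs |A ∖ B| = 2 — false.
(c) GBR: |A| = 6, |A ∩ B| = 4; needs |A ∩ B| > 4 — false.
(d) KEN: |A| = 5, |A ∩ B| = 3; needs |A ∩ B| / |A| ≥ 3/4 — false.

0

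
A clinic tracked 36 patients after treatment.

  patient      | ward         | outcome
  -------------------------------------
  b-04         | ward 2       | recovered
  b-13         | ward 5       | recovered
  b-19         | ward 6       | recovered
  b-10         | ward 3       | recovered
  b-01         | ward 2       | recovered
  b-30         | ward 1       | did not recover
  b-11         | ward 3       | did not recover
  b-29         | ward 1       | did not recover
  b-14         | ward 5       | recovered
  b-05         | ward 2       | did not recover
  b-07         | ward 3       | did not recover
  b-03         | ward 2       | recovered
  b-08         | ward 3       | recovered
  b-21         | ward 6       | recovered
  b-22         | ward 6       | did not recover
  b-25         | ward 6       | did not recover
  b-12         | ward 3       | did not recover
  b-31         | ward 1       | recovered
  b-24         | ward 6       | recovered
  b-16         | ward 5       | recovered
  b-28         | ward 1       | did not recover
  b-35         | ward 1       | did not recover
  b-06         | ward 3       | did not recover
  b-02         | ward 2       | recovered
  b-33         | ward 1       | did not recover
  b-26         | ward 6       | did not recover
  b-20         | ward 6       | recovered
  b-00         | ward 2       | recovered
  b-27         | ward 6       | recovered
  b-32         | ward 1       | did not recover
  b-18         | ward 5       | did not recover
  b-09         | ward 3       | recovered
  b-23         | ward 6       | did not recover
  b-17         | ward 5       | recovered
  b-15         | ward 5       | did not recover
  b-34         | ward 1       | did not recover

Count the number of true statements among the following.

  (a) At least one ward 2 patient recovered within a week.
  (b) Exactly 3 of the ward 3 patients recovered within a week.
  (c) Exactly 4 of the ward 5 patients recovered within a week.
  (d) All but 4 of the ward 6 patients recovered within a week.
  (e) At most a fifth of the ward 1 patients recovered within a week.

(a) ward 2: |A| = 6, |A ∩ B| = 5; needs A ∩ B ≠ ∅ (|A ∩ B| ≥ 1) — true.
(b) ward 3: |A| = 7, |A ∩ B| = 3; needs |A ∩ B| = 3 — true.
(c) ward 5: |A| = 6, |A ∩ B| = 4; needs |A ∩ B| = 4 — true.
(d) ward 6: |A| = 9, |A ∩ B| = 5; needs |A ∖ B| = 4 — true.
(e) ward 1: |A| = 8, |A ∩ B| = 1; needs |A ∩ B| / |A| ≤ 1/5 — true.

5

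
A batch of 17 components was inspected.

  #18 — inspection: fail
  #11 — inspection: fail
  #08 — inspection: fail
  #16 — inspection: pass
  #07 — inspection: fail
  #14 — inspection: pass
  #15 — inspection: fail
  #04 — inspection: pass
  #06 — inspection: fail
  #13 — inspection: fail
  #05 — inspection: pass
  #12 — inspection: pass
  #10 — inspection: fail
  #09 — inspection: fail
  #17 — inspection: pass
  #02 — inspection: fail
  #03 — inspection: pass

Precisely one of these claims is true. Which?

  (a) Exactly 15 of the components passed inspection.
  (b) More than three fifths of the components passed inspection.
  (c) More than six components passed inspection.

(c)

|A| = 17, |A ∩ B| = 7, |A ∖ B| = 10.
(a) requires |A ∩ B| = 15: false.
(b) requires |A ∩ B| / |A| > 3/5: false.
(c) requires |A ∩ B| > 6: true.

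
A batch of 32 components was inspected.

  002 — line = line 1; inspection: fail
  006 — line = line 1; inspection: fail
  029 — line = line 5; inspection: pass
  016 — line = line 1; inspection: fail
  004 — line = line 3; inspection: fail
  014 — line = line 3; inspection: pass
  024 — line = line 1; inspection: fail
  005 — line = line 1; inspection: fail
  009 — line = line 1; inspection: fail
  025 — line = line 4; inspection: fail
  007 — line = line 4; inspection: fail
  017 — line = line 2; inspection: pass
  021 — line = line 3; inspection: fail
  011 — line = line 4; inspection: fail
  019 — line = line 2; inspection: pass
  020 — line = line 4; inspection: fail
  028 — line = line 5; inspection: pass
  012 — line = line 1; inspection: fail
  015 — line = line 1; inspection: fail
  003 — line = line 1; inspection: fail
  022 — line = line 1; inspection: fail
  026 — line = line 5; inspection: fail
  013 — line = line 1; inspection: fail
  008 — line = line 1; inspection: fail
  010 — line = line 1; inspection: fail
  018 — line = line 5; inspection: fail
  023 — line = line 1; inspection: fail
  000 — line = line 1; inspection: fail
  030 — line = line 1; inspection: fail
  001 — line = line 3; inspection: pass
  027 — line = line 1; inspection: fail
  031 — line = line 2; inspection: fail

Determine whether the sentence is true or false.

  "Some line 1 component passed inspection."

False

The determiner here denotes the relation: A ∩ B ≠ ∅ (|A ∩ B| ≥ 1).
|A| = 17, |A ∩ B| = 0, |A ∖ B| = 17.
So the statement is false.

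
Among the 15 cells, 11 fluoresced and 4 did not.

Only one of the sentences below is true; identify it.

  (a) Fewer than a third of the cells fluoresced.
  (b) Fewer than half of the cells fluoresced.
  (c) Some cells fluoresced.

|A| = 15, |A ∩ B| = 11, |A ∖ B| = 4.
(a) requires |A ∩ B| / |A| < 1/3: false.
(b) requires |A ∩ B| < |A ∖ B|: false.
(c) requires A ∩ B ≠ ∅ (|A ∩ B| ≥ 1): true.

(c)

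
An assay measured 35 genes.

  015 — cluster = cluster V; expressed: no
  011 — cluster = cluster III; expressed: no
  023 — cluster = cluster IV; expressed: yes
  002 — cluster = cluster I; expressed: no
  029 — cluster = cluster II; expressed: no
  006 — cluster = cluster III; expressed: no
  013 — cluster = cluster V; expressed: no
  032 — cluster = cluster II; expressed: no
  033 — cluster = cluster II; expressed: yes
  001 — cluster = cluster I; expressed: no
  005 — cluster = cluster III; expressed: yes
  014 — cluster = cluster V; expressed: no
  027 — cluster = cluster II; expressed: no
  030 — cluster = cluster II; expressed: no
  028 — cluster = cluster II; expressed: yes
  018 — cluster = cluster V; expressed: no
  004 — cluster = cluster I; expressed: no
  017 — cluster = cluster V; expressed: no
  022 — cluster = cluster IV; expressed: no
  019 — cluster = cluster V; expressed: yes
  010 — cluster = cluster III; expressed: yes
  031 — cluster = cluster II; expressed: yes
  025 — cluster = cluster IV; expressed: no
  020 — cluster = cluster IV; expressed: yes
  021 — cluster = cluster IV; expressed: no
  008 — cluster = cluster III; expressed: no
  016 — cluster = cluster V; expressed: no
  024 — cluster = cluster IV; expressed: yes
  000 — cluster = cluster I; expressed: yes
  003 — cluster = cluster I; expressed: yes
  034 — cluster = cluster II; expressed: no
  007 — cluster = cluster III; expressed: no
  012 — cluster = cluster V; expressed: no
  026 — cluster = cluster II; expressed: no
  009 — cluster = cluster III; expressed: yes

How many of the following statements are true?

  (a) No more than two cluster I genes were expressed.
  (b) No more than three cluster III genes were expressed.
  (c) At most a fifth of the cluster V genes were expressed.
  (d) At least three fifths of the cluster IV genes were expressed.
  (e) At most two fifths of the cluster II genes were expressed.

4

(a) cluster I: |A| = 5, |A ∩ B| = 2; needs |A ∩ B| ≤ 2 — true.
(b) cluster III: |A| = 7, |A ∩ B| = 3; needs |A ∩ B| ≤ 3 — true.
(c) cluster V: |A| = 8, |A ∩ B| = 1; needs |A ∩ B| / |A| ≤ 1/5 — true.
(d) cluster IV: |A| = 6, |A ∩ B| = 3; needs |A ∩ B| / |A| ≥ 3/5 — false.
(e) cluster II: |A| = 9, |A ∩ B| = 3; needs |A ∩ B| / |A| ≤ 2/5 — true.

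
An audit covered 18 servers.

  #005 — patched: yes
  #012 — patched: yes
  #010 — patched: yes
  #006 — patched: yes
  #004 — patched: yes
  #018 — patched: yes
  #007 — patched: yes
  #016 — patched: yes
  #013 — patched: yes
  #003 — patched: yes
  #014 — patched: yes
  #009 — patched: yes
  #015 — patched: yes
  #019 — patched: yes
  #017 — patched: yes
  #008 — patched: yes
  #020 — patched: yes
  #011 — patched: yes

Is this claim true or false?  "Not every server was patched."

False

Truth condition: A ⊄ B (|A ∖ B| ≥ 1).
|A| = 18, |A ∩ B| = 18, |A ∖ B| = 0.
So the statement is false.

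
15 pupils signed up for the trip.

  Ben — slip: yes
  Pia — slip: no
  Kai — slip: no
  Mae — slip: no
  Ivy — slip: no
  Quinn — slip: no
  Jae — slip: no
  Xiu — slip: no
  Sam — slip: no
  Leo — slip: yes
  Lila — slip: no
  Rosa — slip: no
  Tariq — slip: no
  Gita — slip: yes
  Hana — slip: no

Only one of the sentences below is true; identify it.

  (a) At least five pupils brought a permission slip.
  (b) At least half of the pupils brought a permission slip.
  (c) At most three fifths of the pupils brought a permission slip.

(c)

|A| = 15, |A ∩ B| = 3, |A ∖ B| = 12.
(a) requires |A ∩ B| ≥ 5: false.
(b) requires |A ∩ B| ≥ |A ∖ B|: false.
(c) requires |A ∩ B| / |A| ≤ 3/5: true.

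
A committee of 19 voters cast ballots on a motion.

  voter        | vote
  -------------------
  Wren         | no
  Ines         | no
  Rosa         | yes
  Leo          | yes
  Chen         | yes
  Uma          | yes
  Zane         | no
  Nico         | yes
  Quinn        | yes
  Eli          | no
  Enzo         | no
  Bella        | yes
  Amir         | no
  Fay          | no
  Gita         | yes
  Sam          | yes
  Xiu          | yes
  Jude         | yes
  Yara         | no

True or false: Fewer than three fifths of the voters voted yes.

True

'Fewer than three fifths of the voters voted yes' holds iff |A ∩ B| / |A| < 3/5.
|A| = 19, |A ∩ B| = 11, |A ∖ B| = 8.
|A ∩ B|/|A| = 11/19, so the statement is true.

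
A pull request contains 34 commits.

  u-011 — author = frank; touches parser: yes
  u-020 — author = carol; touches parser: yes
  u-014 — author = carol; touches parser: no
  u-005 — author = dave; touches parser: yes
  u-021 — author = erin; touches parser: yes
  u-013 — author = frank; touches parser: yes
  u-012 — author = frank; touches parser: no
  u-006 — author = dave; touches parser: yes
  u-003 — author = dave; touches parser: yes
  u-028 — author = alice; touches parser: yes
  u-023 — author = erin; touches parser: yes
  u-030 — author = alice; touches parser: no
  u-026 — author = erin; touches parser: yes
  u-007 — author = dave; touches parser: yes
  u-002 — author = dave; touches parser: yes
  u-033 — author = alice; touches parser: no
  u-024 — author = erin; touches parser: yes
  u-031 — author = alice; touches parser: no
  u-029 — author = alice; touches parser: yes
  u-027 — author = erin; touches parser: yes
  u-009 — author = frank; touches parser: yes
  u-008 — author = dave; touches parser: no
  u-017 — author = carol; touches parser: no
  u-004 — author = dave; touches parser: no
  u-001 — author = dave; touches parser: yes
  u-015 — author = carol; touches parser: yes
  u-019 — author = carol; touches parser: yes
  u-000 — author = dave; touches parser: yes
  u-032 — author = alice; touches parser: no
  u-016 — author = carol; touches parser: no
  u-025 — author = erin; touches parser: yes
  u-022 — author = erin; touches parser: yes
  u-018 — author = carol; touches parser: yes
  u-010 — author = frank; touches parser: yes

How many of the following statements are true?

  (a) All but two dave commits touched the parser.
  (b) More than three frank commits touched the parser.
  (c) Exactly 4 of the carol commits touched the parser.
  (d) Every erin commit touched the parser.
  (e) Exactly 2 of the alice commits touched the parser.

5

(a) dave: |A| = 9, |A ∩ B| = 7; needs |A ∖ B| = 2 — true.
(b) frank: |A| = 5, |A ∩ B| = 4; needs |A ∩ B| > 3 — true.
(c) carol: |A| = 7, |A ∩ B| = 4; needs |A ∩ B| = 4 — true.
(d) erin: |A| = 7, |A ∩ B| = 7; needs A ⊆ B, i.e. every element of A is in B (|A ∖ B| = 0) — true.
(e) alice: |A| = 6, |A ∩ B| = 2; needs |A ∩ B| = 2 — true.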